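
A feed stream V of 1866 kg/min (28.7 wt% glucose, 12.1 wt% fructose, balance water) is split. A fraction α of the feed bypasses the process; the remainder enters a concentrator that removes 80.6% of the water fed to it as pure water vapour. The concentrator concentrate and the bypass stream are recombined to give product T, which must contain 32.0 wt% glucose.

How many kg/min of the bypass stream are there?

1463 kg/min

All 1866×0.287 = 535.54 kg/min of glucose reaches T, so T = 535.54/0.320 = 1673.6 kg/min and vapour = 192.43 kg/min.
The evaporator receives (1−α)·1866 of feed at 0.592 water and removes 0.806 of that water:
0.806×0.592×(1−α)×1866 = 192.43
(1−α) = 192.43/890.37 = 0.2161;  α = 0.7839.
Bypass flow = 0.7839×1866 = 1462.7 kg/min.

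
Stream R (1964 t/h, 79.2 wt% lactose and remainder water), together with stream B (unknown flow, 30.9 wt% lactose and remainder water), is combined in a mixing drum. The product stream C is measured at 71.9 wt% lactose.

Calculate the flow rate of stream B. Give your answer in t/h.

Let B be the unknown flow. Total out = 1964 + B.
lactose balance: 1555.5 + 0.309·B = 0.719·(1964 + B)
(0.309 − 0.719)·B = 0.719×1964 − 1555.5 = -143.37
B = -143.37 / -0.410 = 349.69 t/h

349.7 t/h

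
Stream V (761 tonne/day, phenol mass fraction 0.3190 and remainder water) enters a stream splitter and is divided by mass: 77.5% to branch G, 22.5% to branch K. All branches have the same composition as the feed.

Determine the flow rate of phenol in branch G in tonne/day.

Branch G total = 0.775×761 = 589.77 tonne/day.
phenol in G = 0.319×589.77 = 188.14 tonne/day.

188.1 tonne/day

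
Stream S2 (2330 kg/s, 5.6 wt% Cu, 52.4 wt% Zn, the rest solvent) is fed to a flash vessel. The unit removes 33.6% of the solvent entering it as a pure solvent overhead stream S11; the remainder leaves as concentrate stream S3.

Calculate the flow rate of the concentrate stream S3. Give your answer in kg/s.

solvent entering = 2330×0.420 = 978.6 kg/s; overhead removed = 0.336×978.6 = 328.81 kg/s.
Concentrate = 2330 − 328.81 = 2001.2 kg/s.

2001 kg/s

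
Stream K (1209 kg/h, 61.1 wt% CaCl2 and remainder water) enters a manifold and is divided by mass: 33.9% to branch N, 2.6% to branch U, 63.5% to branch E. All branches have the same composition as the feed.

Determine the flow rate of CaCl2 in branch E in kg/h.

Branch E total = 0.635×1209 = 767.72 kg/h.
CaCl2 in E = 0.611×767.72 = 469.07 kg/h.

469.1 kg/h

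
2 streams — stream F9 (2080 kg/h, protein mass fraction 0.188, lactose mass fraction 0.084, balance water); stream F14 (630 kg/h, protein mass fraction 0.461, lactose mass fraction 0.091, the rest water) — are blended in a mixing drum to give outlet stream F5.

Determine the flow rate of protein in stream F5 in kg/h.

681.5 kg/h

protein out = protein in = 2080×0.188 + 630×0.461 = 681.47 kg/h.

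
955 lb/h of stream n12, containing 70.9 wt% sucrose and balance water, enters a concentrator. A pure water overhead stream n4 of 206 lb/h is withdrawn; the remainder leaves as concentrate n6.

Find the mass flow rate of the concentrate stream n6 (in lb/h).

Concentrate = 955 − 206 = 749 lb/h.

749 lb/h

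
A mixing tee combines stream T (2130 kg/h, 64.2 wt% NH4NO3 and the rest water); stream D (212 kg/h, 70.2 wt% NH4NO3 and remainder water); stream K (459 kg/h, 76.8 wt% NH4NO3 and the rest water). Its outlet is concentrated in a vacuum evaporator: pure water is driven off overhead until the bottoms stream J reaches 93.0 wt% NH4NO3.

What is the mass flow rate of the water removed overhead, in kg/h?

NH4NO3 entering = 2130×0.642 + 212×0.702 + 459×0.768 = 1868.8 kg/h.
All NH4NO3 reports to J, so J = 1868.8/0.930 = 2009.5 kg/h.
Total feed = 2801 kg/h; overhead = 2801 − 2009.5 = 791.54 kg/h.

791.5 kg/h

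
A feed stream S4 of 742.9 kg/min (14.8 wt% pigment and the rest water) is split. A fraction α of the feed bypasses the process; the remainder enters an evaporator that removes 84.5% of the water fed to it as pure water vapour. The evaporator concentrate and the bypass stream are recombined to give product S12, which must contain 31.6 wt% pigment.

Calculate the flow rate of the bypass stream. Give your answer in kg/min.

194.3 kg/min

All 742.9×0.148 = 109.95 kg/min of pigment reaches S12, so S12 = 109.95/0.316 = 347.94 kg/min and vapour = 394.96 kg/min.
The evaporator receives (1−α)·742.9 of feed at 0.852 water and removes 0.845 of that water:
0.845×0.852×(1−α)×742.9 = 394.96
(1−α) = 394.96/534.84 = 0.7385;  α = 0.2615.
Bypass flow = 0.2615×742.9 = 194.3 kg/min.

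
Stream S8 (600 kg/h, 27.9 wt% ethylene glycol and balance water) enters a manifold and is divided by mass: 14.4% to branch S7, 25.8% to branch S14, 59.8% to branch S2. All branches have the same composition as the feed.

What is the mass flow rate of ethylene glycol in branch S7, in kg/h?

24.11 kg/h

Branch S7 total = 0.144×600 = 86.4 kg/h.
ethylene glycol in S7 = 0.279×86.4 = 24.106 kg/h.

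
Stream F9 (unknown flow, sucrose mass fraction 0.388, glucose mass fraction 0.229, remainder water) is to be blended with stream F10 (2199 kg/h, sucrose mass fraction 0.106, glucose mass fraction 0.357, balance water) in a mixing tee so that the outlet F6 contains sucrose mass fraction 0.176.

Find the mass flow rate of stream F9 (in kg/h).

Let F9 be the unknown flow. Total out = 2199 + F9.
sucrose balance: 233.09 + 0.388·F9 = 0.176·(2199 + F9)
(0.388 − 0.176)·F9 = 0.176×2199 − 233.09 = 153.93
F9 = 153.93 / 0.212 = 726.08 kg/h

726.1 kg/h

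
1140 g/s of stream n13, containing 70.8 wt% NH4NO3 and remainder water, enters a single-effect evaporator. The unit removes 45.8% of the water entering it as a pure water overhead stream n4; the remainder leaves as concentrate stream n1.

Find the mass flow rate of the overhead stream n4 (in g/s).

water entering = 1140×0.292 = 332.88 g/s; overhead removed = 0.458×332.88 = 152.46 g/s.

152.5 g/s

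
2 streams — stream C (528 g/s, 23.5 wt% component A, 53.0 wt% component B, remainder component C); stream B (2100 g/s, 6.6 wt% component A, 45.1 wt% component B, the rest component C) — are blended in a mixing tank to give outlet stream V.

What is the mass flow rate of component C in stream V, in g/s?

1138 g/s

component C out = component C in = 528×0.235 + 2100×0.483 = 1138.4 g/s.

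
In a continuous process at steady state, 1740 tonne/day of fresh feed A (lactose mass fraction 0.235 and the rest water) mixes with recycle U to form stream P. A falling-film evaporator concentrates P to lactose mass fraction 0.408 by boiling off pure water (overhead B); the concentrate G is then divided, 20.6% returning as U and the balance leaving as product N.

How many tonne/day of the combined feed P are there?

2000 tonne/day

Overall lactose balance (none leaves overhead): lactose in fresh feed = lactose in product, i.e. 1740×0.235 = (1−0.206)·G·0.408.
G = 408.9/(0.408×0.794) = 1262.2 tonne/day.
Recycle U = 0.206×1262.2 = 260.02 tonne/day.
Combined feed P = 1740 + 260.02 = 2000 tonne/day.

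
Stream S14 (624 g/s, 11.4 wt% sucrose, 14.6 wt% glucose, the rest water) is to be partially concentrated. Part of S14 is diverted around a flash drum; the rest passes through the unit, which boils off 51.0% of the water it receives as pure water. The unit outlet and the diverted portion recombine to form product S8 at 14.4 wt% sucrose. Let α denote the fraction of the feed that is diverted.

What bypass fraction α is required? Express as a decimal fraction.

All 624×0.114 = 71.136 g/s of sucrose reaches S8, so S8 = 71.136/0.144 = 494 g/s and vapour = 130 g/s.
The evaporator receives (1−α)·624 of feed at 0.740 water and removes 0.510 of that water:
0.510×0.740×(1−α)×624 = 130
(1−α) = 130/235.5 = 0.5520;  α = 0.4480.

0.448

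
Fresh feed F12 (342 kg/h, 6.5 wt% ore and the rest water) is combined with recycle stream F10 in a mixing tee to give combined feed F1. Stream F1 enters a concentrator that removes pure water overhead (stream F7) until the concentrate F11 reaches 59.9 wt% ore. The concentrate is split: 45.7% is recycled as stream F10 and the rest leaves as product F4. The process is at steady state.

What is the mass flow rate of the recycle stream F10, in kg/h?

31.23 kg/h

Overall ore balance (none leaves overhead): ore in fresh feed = ore in product, i.e. 342×0.065 = (1−0.457)·F11·0.599.
F11 = 22.23/(0.599×0.543) = 68.346 kg/h.
Recycle F10 = 0.457×68.346 = 31.234 kg/h.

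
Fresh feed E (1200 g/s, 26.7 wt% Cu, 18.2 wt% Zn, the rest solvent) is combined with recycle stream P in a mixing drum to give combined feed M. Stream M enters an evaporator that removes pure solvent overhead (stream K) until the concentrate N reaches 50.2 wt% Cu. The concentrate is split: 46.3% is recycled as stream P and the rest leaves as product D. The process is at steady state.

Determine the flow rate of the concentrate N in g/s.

1189 g/s

Overall Cu balance (none leaves overhead): Cu in fresh feed = Cu in product, i.e. 1200×0.267 = (1−0.463)·N·0.502.
N = 320.4/(0.502×0.537) = 1188.5 g/s.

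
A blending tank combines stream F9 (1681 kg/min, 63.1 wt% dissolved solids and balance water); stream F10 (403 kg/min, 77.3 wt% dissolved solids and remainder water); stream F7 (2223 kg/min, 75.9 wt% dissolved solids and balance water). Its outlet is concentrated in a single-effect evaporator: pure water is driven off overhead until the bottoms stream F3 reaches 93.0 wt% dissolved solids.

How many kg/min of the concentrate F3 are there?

3290 kg/min

dissolved solids entering = 1681×0.631 + 403×0.773 + 2223×0.759 = 3059.5 kg/min.
All dissolved solids reports to F3, so F3 = 3059.5/0.930 = 3289.8 kg/min.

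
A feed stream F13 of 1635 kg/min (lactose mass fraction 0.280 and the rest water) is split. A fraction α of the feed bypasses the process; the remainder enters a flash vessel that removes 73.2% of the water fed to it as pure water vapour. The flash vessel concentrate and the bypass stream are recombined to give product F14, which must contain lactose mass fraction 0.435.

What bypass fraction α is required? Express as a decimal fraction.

All 1635×0.280 = 457.8 kg/min of lactose reaches F14, so F14 = 457.8/0.435 = 1052.4 kg/min and vapour = 582.59 kg/min.
The evaporator receives (1−α)·1635 of feed at 0.720 water and removes 0.732 of that water:
0.732×0.720×(1−α)×1635 = 582.59
(1−α) = 582.59/861.71 = 0.6761;  α = 0.3239.

0.324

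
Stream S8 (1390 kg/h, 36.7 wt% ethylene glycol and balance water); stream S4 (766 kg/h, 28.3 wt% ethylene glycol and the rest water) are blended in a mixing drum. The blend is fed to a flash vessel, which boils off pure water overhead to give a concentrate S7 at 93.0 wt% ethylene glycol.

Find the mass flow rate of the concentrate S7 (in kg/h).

ethylene glycol entering = 1390×0.367 + 766×0.283 = 726.91 kg/h.
All ethylene glycol reports to S7, so S7 = 726.91/0.930 = 781.62 kg/h.

781.6 kg/h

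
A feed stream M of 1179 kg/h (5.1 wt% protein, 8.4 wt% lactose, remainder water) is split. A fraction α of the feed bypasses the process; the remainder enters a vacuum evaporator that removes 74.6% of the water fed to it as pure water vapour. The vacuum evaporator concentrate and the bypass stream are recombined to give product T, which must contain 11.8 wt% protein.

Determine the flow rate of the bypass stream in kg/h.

All 1179×0.051 = 60.129 kg/h of protein reaches T, so T = 60.129/0.118 = 509.57 kg/h and vapour = 669.43 kg/h.
The evaporator receives (1−α)·1179 of feed at 0.865 water and removes 0.746 of that water:
0.746×0.865×(1−α)×1179 = 669.43
(1−α) = 669.43/760.8 = 0.8799;  α = 0.1201.
Bypass flow = 0.1201×1179 = 141.59 kg/h.

141.6 kg/h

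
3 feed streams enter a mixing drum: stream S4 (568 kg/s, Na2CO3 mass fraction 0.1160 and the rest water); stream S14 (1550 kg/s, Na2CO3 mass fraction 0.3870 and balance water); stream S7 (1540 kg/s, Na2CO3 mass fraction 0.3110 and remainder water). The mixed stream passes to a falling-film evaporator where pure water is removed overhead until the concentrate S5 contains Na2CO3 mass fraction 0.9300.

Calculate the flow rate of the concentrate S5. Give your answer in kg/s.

Na2CO3 entering = 568×0.116 + 1550×0.387 + 1540×0.311 = 1144.7 kg/s.
All Na2CO3 reports to S5, so S5 = 1144.7/0.930 = 1230.8 kg/s.

1231 kg/s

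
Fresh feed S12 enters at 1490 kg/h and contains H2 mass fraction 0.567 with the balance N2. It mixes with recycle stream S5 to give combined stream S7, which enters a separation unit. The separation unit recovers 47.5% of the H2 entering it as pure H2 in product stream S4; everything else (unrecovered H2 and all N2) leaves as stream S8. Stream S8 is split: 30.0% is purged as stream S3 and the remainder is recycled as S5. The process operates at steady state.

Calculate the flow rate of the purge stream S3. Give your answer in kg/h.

855.5 kg/h

N2 enters only via S12 and leaves only via the purge: 1490×0.433 = 0.300×(N2 in S8), and the separation unit passes all N2, so N2 in S7 = N2 in S8 = 2150.6 kg/h.
H2 in S7: m_A = 1490×0.567 + (1−0.300)·(1−0.475)·m_A, so m_A = 844.83/0.6325 = 1335.7 kg/h.
S8 = (1−0.475)×1335.7 + 2150.6 = 2851.8 kg/h.
Purge S3 = 0.300×2851.8 = 855.54 kg/h.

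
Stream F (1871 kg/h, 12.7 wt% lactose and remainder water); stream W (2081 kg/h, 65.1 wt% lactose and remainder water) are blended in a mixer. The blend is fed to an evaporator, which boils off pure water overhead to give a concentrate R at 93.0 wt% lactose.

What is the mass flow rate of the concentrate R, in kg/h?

1712 kg/h

lactose entering = 1871×0.127 + 2081×0.651 = 1592.3 kg/h.
All lactose reports to R, so R = 1592.3/0.930 = 1712.2 kg/h.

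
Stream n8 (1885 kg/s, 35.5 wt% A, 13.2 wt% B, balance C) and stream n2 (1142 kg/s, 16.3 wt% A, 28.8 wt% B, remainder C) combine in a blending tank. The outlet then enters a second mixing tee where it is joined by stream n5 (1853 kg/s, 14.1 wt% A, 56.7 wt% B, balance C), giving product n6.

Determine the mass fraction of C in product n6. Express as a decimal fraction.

0.438

Overall, product flow = 4880 kg/s.
C in = 1885×0.513 + 1142×0.549 + 1853×0.292 = 2135 kg/s.
C fraction in n6 = 0.438.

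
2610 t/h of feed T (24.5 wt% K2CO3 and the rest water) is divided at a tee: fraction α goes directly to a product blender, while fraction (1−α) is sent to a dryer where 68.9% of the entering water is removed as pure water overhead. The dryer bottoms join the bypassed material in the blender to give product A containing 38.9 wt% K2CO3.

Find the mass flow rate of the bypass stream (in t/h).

752.7 t/h

All 2610×0.245 = 639.45 t/h of K2CO3 reaches A, so A = 639.45/0.389 = 1643.8 t/h and vapour = 966.17 t/h.
The evaporator receives (1−α)·2610 of feed at 0.755 water and removes 0.689 of that water:
0.689×0.755×(1−α)×2610 = 966.17
(1−α) = 966.17/1357.7 = 0.7116;  α = 0.2884.
Bypass flow = 0.2884×2610 = 752.68 t/h.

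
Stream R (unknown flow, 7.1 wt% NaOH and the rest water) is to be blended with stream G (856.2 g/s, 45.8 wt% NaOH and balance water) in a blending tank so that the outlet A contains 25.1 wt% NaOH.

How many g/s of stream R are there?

Let R be the unknown flow. Total out = 856.2 + R.
NaOH balance: 392.14 + 0.071·R = 0.251·(856.2 + R)
(0.071 − 0.251)·R = 0.251×856.2 − 392.14 = -177.23
R = -177.23 / -0.180 = 984.63 g/s

984.6 g/s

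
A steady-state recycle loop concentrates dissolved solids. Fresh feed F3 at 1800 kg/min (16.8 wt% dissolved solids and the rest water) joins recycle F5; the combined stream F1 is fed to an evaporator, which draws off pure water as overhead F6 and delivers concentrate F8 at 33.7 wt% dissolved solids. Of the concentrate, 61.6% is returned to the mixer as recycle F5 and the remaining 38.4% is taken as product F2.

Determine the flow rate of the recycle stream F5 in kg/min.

1439 kg/min

Overall dissolved solids balance (none leaves overhead): dissolved solids in fresh feed = dissolved solids in product, i.e. 1800×0.168 = (1−0.616)·F8·0.337.
F8 = 302.4/(0.337×0.384) = 2336.8 kg/min.
Recycle F5 = 0.616×2336.8 = 1439.5 kg/min.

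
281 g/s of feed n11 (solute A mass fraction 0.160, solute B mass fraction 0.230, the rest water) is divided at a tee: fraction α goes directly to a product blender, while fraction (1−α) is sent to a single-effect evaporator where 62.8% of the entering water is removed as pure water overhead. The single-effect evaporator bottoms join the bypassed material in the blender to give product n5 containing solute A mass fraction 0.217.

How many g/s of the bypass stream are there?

88.32 g/s

All 281×0.160 = 44.96 g/s of solute A reaches n5, so n5 = 44.96/0.217 = 207.19 g/s and vapour = 73.811 g/s.
The evaporator receives (1−α)·281 of feed at 0.610 water and removes 0.628 of that water:
0.628×0.610×(1−α)×281 = 73.811
(1−α) = 73.811/107.65 = 0.6857;  α = 0.3143.
Bypass flow = 0.3143×281 = 88.322 g/s.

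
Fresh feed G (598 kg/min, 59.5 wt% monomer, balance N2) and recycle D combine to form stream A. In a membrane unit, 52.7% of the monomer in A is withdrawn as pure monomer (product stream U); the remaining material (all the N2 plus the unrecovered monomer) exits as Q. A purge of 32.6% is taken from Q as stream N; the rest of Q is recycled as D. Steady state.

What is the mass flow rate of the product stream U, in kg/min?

monomer in A: m_A = 598×0.595 + (1−0.326)·(1−0.527)·m_A, so m_A = 355.81/0.6812 = 522.33 kg/min.
Product U = 0.527×522.33 = 275.27 kg/min.

275.3 kg/min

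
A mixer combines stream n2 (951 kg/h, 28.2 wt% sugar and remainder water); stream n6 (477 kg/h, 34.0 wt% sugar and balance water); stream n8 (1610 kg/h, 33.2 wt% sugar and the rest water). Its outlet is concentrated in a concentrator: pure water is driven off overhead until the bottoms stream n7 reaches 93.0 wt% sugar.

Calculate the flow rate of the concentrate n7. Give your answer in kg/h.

sugar entering = 951×0.282 + 477×0.340 + 1610×0.332 = 964.88 kg/h.
All sugar reports to n7, so n7 = 964.88/0.930 = 1037.5 kg/h.

1038 kg/h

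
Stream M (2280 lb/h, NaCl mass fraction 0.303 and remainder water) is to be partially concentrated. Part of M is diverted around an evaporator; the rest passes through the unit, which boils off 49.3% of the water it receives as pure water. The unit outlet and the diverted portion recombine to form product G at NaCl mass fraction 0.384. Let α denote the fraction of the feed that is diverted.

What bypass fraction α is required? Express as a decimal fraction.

0.386

All 2280×0.303 = 690.84 lb/h of NaCl reaches G, so G = 690.84/0.384 = 1799.1 lb/h and vapour = 480.94 lb/h.
The evaporator receives (1−α)·2280 of feed at 0.697 water and removes 0.493 of that water:
0.493×0.697×(1−α)×2280 = 480.94
(1−α) = 480.94/783.46 = 0.6139;  α = 0.3861.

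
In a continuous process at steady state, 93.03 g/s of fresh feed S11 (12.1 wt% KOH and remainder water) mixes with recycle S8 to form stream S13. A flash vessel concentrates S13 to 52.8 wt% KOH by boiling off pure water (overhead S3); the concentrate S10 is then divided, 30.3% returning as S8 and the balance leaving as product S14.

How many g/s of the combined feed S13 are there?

Overall KOH balance (none leaves overhead): KOH in fresh feed = KOH in product, i.e. 93.03×0.121 = (1−0.303)·S10·0.528.
S10 = 11.257/(0.528×0.697) = 30.587 g/s.
Recycle S8 = 0.303×30.587 = 9.268 g/s.
Combined feed S13 = 93.03 + 9.268 = 102.3 g/s.

102.3 g/s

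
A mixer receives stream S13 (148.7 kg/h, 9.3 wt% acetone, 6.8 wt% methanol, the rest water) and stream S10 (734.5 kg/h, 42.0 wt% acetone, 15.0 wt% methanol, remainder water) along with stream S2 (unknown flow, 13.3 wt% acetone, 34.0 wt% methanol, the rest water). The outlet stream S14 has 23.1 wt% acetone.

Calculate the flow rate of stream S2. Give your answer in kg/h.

1207 kg/h

Let S2 be the unknown flow. Total out = 883.2 + S2.
acetone balance: 322.32 + 0.133·S2 = 0.231·(883.2 + S2)
(0.133 − 0.231)·S2 = 0.231×883.2 − 322.32 = -118.3
S2 = -118.3 / -0.098 = 1207.1 kg/h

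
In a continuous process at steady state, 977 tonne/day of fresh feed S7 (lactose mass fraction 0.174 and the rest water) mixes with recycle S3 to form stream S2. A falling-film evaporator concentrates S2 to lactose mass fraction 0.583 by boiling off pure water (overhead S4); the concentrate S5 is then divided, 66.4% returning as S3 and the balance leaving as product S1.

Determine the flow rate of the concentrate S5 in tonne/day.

867.8 tonne/day

Overall lactose balance (none leaves overhead): lactose in fresh feed = lactose in product, i.e. 977×0.174 = (1−0.664)·S5·0.583.
S5 = 170/(0.583×0.336) = 867.83 tonne/day.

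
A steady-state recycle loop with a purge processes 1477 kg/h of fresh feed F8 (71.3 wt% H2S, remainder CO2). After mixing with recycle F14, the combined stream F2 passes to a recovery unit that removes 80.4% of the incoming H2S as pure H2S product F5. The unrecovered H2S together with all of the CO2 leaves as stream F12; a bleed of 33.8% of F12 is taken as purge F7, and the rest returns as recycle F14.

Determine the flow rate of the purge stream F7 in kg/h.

CO2 enters only via F8 and leaves only via the purge: 1477×0.287 = 0.338×(CO2 in F12), and the recovery unit passes all CO2, so CO2 in F2 = CO2 in F12 = 1254.1 kg/h.
H2S in F2: m_A = 1477×0.713 + (1−0.338)·(1−0.804)·m_A, so m_A = 1053.1/0.8702 = 1210.1 kg/h.
F12 = (1−0.804)×1210.1 + 1254.1 = 1491.3 kg/h.
Purge F7 = 0.338×1491.3 = 504.07 kg/h.

504.1 kg/h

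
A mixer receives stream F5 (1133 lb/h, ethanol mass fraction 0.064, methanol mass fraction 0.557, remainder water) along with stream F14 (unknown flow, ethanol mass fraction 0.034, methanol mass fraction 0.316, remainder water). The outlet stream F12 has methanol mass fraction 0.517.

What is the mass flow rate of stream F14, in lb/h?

225.5 lb/h

Let F14 be the unknown flow. Total out = 1133 + F14.
methanol balance: 631.08 + 0.316·F14 = 0.517·(1133 + F14)
(0.316 − 0.517)·F14 = 0.517×1133 − 631.08 = -45.32
F14 = -45.32 / -0.201 = 225.47 lb/h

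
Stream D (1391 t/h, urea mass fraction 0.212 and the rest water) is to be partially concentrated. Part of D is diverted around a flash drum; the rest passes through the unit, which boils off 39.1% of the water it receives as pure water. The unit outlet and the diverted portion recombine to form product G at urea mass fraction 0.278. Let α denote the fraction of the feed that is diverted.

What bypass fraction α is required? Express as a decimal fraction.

All 1391×0.212 = 294.89 t/h of urea reaches G, so G = 294.89/0.278 = 1060.8 t/h and vapour = 330.24 t/h.
The evaporator receives (1−α)·1391 of feed at 0.788 water and removes 0.391 of that water:
0.391×0.788×(1−α)×1391 = 330.24
(1−α) = 330.24/428.58 = 0.7705;  α = 0.2295.

0.229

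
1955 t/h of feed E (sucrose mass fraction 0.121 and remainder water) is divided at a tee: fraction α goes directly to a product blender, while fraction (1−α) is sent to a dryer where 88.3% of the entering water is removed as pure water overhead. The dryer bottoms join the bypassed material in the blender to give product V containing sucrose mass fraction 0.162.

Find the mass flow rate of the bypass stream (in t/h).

All 1955×0.121 = 236.56 t/h of sucrose reaches V, so V = 236.56/0.162 = 1460.2 t/h and vapour = 494.78 t/h.
The evaporator receives (1−α)·1955 of feed at 0.879 water and removes 0.883 of that water:
0.883×0.879×(1−α)×1955 = 494.78
(1−α) = 494.78/1517.4 = 0.3261;  α = 0.6739.
Bypass flow = 0.6739×1955 = 1317.5 t/h.

1318 t/h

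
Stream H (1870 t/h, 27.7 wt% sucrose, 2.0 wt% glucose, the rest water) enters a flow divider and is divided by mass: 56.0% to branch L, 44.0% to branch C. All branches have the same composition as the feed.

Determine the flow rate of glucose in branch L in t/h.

Branch L total = 0.560×1870 = 1047.2 t/h.
glucose in L = 0.020×1047.2 = 20.944 t/h.

20.94 t/h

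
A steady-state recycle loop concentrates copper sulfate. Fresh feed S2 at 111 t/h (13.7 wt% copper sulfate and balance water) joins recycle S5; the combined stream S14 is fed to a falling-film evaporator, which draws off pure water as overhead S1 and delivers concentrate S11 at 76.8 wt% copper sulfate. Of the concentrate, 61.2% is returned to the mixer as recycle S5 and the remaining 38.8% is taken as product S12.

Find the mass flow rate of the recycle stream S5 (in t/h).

Overall copper sulfate balance (none leaves overhead): copper sulfate in fresh feed = copper sulfate in product, i.e. 111×0.137 = (1−0.612)·S11·0.768.
S11 = 15.207/(0.768×0.388) = 51.033 t/h.
Recycle S5 = 0.612×51.033 = 31.232 t/h.

31.23 t/h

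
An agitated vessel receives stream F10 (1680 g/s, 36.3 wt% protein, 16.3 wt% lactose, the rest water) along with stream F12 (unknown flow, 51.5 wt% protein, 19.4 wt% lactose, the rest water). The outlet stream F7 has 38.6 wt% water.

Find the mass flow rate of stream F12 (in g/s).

1556 g/s

Let F12 be the unknown flow. Total out = 1680 + F12.
water balance: 796.32 + 0.291·F12 = 0.386·(1680 + F12)
(0.291 − 0.386)·F12 = 0.386×1680 − 796.32 = -147.84
F12 = -147.84 / -0.095 = 1556.2 g/s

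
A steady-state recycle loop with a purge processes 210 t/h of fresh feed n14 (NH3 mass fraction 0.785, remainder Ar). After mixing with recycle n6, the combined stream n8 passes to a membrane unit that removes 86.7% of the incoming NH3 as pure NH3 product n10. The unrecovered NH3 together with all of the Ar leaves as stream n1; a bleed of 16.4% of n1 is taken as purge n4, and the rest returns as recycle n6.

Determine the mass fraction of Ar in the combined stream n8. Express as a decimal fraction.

0.597

Ar enters only via n14 and leaves only via the purge: 210×0.215 = 0.164×(Ar in n1), and the membrane unit passes all Ar, so Ar in n8 = Ar in n1 = 275.3 t/h.
NH3 in n8: m_A = 210×0.785 + (1−0.164)·(1−0.867)·m_A, so m_A = 164.85/0.8888 = 185.47 t/h.
n8 = 185.47 + 275.3 = 460.78 t/h.
Ar fraction in n8 = 275.3/460.78 = 0.597.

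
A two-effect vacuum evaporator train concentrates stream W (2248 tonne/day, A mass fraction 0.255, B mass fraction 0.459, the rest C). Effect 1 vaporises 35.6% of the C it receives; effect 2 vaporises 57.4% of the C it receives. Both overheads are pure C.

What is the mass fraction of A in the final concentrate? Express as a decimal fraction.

0.322

C in feed = 2248×0.286 = 642.93 tonne/day.
After stage 1: C left = (1−0.356)×642.93 = 414.05; stream total = 2019.1 tonne/day.
After stage 2: C left = (1−0.574)×414.05 = 176.38; final concentrate = 1781.5 tonne/day.
A fraction = 573.24/1781.5 = 0.322.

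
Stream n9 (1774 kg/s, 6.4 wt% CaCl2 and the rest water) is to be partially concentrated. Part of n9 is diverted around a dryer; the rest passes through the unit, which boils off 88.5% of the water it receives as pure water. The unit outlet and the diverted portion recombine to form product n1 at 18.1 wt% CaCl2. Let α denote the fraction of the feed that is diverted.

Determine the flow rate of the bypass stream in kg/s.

All 1774×0.064 = 113.54 kg/s of CaCl2 reaches n1, so n1 = 113.54/0.181 = 627.27 kg/s and vapour = 1146.7 kg/s.
The evaporator receives (1−α)·1774 of feed at 0.936 water and removes 0.885 of that water:
0.885×0.936×(1−α)×1774 = 1146.7
(1−α) = 1146.7/1469.5 = 0.7803;  α = 0.2197.
Bypass flow = 0.2197×1774 = 389.66 kg/s.

389.7 kg/s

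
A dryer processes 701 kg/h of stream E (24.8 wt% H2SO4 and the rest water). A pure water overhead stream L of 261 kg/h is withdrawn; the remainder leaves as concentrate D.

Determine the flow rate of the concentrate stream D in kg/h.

Concentrate = 701 − 261 = 440 kg/h.

440 kg/h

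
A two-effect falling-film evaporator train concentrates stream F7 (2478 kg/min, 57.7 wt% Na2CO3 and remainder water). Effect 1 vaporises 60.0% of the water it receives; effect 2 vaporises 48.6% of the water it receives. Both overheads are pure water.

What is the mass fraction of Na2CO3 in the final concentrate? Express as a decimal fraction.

water in feed = 2478×0.423 = 1048.2 kg/min.
After stage 1: water left = (1−0.600)×1048.2 = 419.28; stream total = 1849.1 kg/min.
After stage 2: water left = (1−0.486)×419.28 = 215.51; final concentrate = 1645.3 kg/min.
Na2CO3 fraction = 1429.8/1645.3 = 0.8690.

0.8690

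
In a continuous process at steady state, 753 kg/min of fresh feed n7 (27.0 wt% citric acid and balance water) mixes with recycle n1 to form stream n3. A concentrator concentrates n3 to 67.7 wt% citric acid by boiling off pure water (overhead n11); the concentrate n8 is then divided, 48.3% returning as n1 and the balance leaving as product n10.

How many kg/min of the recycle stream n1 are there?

280.6 kg/min

Overall citric acid balance (none leaves overhead): citric acid in fresh feed = citric acid in product, i.e. 753×0.270 = (1−0.483)·n8·0.677.
n8 = 203.31/(0.677×0.517) = 580.87 kg/min.
Recycle n1 = 0.483×580.87 = 280.56 kg/min.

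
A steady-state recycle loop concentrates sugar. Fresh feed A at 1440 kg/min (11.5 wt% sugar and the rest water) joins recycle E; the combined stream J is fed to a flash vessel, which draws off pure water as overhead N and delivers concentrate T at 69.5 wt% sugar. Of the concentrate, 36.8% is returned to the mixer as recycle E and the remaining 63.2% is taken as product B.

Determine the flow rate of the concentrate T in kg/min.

377 kg/min

Overall sugar balance (none leaves overhead): sugar in fresh feed = sugar in product, i.e. 1440×0.115 = (1−0.368)·T·0.695.
T = 165.6/(0.695×0.632) = 377.01 kg/min.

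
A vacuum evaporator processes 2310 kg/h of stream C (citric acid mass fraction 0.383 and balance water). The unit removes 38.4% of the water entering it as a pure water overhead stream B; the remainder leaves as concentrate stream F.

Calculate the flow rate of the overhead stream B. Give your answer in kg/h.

water entering = 2310×0.617 = 1425.3 kg/h; overhead removed = 0.384×1425.3 = 547.3 kg/h.

547.3 kg/h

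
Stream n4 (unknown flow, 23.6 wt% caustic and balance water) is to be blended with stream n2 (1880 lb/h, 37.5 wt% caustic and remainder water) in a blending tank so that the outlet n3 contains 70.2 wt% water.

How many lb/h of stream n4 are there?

Let n4 be the unknown flow. Total out = 1880 + n4.
water balance: 1175 + 0.764·n4 = 0.702·(1880 + n4)
(0.764 − 0.702)·n4 = 0.702×1880 − 1175 = 144.76
n4 = 144.76 / 0.062 = 2334.8 lb/h

2335 lb/h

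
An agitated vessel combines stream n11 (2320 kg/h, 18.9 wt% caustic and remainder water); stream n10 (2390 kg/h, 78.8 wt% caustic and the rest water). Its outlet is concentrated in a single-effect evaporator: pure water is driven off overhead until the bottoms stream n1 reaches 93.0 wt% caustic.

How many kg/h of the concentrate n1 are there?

caustic entering = 2320×0.189 + 2390×0.788 = 2321.8 kg/h.
All caustic reports to n1, so n1 = 2321.8/0.930 = 2496.6 kg/h.

2497 kg/h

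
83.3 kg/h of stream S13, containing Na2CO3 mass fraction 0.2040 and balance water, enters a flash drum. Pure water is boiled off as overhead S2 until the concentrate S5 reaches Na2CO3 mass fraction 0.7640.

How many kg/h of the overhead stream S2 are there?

Na2CO3 is conserved: 83.3×0.204 = 16.993 kg/h all reports to the concentrate.
Concentrate = 16.993/(target fraction) = 22.242 kg/h.
Overhead = 83.3 − 22.242 = 61.058 kg/h.

61.06 kg/h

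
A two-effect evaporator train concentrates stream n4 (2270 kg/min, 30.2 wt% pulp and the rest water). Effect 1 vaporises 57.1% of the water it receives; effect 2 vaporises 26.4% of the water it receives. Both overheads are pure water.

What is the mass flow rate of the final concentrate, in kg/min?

water in feed = 2270×0.698 = 1584.5 kg/min.
After stage 1: water left = (1−0.571)×1584.5 = 679.73; stream total = 1365.3 kg/min.
After stage 2: water left = (1−0.264)×679.73 = 500.28; final concentrate = 1185.8 kg/min.

1186 kg/min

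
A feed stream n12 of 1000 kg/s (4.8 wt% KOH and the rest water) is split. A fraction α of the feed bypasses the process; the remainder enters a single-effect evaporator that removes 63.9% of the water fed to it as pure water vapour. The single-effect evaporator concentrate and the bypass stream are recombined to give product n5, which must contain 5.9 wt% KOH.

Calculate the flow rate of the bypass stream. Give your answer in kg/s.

All 1000×0.048 = 48 kg/s of KOH reaches n5, so n5 = 48/0.059 = 813.56 kg/s and vapour = 186.44 kg/s.
The evaporator receives (1−α)·1000 of feed at 0.952 water and removes 0.639 of that water:
0.639×0.952×(1−α)×1000 = 186.44
(1−α) = 186.44/608.33 = 0.3065;  α = 0.6935.
Bypass flow = 0.6935×1000 = 693.52 kg/s.

693.5 kg/s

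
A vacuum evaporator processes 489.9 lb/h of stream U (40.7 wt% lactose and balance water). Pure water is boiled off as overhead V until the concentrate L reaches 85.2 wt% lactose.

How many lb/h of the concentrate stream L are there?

234 lb/h

lactose is conserved: 489.9×0.407 = 199.39 lb/h all reports to the concentrate.
Concentrate = 199.39/(target fraction) = 234.03 lb/h.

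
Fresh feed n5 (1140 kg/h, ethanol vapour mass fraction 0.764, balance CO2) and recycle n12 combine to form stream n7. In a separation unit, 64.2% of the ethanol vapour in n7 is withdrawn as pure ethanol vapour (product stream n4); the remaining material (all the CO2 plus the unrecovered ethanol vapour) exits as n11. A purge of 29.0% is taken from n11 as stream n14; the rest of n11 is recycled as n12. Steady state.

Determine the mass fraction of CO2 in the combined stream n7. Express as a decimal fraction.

CO2 enters only via n5 and leaves only via the purge: 1140×0.236 = 0.290×(CO2 in n11), and the separation unit passes all CO2, so CO2 in n7 = CO2 in n11 = 927.72 kg/h.
ethanol vapour in n7: m_A = 1140×0.764 + (1−0.290)·(1−0.642)·m_A, so m_A = 870.96/0.7458 = 1167.8 kg/h.
n7 = 1167.8 + 927.72 = 2095.5 kg/h.
CO2 fraction in n7 = 927.72/2095.5 = 0.443.

0.443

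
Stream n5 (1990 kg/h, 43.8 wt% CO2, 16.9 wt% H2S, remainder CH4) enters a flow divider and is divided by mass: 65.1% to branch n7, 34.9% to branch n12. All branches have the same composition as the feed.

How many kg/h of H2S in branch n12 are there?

117.4 kg/h

Branch n12 total = 0.349×1990 = 694.51 kg/h.
H2S in n12 = 0.169×694.51 = 117.37 kg/h.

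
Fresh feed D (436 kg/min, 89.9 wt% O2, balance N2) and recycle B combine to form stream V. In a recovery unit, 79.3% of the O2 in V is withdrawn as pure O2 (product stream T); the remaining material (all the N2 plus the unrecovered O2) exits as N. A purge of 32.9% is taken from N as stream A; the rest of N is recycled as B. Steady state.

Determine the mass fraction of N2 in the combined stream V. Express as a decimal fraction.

0.227

N2 enters only via D and leaves only via the purge: 436×0.101 = 0.329×(N2 in N), and the recovery unit passes all N2, so N2 in V = N2 in N = 133.85 kg/min.
O2 in V: m_A = 436×0.899 + (1−0.329)·(1−0.793)·m_A, so m_A = 391.96/0.8611 = 455.19 kg/min.
V = 455.19 + 133.85 = 589.04 kg/min.
N2 fraction in V = 133.85/589.04 = 0.227.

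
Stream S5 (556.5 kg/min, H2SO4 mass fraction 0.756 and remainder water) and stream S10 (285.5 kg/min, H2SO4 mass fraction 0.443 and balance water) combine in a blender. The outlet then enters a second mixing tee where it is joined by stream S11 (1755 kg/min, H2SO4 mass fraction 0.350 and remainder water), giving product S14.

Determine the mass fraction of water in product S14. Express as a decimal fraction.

Overall, product flow = 2597 kg/min.
water in = 556.5×0.244 + 285.5×0.557 + 1755×0.650 = 1435.6 kg/min.
water fraction in S14 = 0.553.

0.553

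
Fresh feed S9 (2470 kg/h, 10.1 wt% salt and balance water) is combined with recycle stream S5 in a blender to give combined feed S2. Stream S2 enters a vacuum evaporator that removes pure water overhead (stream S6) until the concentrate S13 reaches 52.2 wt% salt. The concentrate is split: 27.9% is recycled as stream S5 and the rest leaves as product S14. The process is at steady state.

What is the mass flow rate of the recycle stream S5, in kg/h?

184.9 kg/h

Overall salt balance (none leaves overhead): salt in fresh feed = salt in product, i.e. 2470×0.101 = (1−0.279)·S13·0.522.
S13 = 249.47/(0.522×0.721) = 662.85 kg/h.
Recycle S5 = 0.279×662.85 = 184.93 kg/h.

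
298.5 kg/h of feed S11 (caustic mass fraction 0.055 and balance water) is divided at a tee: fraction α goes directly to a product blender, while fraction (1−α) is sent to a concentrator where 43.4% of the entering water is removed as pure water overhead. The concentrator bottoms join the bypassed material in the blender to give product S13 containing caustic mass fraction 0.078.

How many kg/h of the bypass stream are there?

83.89 kg/h

All 298.5×0.055 = 16.418 kg/h of caustic reaches S13, so S13 = 16.418/0.078 = 210.48 kg/h and vapour = 88.019 kg/h.
The evaporator receives (1−α)·298.5 of feed at 0.945 water and removes 0.434 of that water:
0.434×0.945×(1−α)×298.5 = 88.019
(1−α) = 88.019/122.42 = 0.7190;  α = 0.2810.
Bypass flow = 0.2810×298.5 = 83.887 kg/h.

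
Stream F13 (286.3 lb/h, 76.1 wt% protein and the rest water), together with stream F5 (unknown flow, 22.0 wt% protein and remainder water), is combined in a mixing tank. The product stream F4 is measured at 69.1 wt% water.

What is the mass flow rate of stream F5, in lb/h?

Let F5 be the unknown flow. Total out = 286.3 + F5.
water balance: 68.426 + 0.780·F5 = 0.691·(286.3 + F5)
(0.780 − 0.691)·F5 = 0.691×286.3 − 68.426 = 129.41
F5 = 129.41 / 0.089 = 1454 lb/h

1454 lb/h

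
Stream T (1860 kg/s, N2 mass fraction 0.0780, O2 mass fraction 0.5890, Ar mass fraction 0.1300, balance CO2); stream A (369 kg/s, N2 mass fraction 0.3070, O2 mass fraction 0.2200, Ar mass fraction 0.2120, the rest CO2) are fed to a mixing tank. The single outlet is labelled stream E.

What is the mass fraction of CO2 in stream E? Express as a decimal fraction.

0.2126

Total flow out = 1860 + 369 = 2229 kg/s.
CO2 in = 1860×0.203 + 369×0.261 = 473.89 kg/s.
CO2 mass fraction in E = 473.89/2229 = 0.2126.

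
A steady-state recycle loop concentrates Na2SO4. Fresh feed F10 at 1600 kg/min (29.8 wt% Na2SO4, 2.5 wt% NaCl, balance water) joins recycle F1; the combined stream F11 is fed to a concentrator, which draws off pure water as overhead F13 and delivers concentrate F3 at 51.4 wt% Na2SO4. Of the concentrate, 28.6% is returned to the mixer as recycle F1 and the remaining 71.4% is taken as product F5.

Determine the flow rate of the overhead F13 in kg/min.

672.4 kg/min

Overall Na2SO4 balance (none leaves overhead): Na2SO4 in fresh feed = Na2SO4 in product, i.e. 1600×0.298 = (1−0.286)·F3·0.514.
F3 = 476.8/(0.514×0.714) = 1299.2 kg/min.
Recycle F1 = 0.286×1299.2 = 371.57 kg/min.
Combined feed F11 = 1600 + 371.57 = 1971.6 kg/min.
Overhead F13 = F11 − F3 = 1971.6 − 1299.2 = 672.37 kg/min.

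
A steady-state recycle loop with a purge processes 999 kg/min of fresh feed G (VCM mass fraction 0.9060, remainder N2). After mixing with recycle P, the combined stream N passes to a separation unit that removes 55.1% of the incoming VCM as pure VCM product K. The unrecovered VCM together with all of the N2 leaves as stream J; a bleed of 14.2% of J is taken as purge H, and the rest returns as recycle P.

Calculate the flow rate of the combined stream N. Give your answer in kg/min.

2134 kg/min

N2 enters only via G and leaves only via the purge: 999×0.094 = 0.142×(N2 in J), and the separation unit passes all N2, so N2 in N = N2 in J = 661.31 kg/min.
VCM in N: m_A = 999×0.906 + (1−0.142)·(1−0.551)·m_A, so m_A = 905.09/0.6148 = 1472.3 kg/min.
N = 1472.3 + 661.31 = 2133.6 kg/min.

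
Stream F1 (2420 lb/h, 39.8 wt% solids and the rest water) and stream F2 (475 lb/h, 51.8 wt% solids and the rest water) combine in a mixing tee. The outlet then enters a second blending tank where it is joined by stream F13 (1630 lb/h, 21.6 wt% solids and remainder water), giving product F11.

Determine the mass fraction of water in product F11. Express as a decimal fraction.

0.655

Overall, product flow = 4525 lb/h.
water in = 2420×0.602 + 475×0.482 + 1630×0.784 = 2963.7 lb/h.
water fraction in F11 = 0.655.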